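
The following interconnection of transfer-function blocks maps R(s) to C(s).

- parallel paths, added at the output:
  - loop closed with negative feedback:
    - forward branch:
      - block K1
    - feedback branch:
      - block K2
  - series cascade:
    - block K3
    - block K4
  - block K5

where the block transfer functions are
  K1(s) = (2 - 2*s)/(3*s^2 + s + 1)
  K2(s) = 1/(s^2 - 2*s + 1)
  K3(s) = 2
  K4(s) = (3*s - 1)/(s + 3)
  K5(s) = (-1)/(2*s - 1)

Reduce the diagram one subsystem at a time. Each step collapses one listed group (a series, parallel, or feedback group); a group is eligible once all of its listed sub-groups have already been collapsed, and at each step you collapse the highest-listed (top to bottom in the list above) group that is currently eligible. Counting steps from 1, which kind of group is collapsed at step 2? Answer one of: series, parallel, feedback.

[1] close the feedback loop around K1, K2
[2] cascade K3, K4
[3] sum the parallel branches [K1/(1+K1*K2)], (K3*K4), K5
So the answer for step 2 is series.

Therefore the answer is series.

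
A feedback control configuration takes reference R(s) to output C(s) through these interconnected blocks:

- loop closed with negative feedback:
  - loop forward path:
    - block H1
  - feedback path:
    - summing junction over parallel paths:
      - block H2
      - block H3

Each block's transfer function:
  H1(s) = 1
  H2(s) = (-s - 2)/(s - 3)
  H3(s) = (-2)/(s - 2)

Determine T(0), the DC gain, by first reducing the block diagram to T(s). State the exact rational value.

The answer is 3/8.

Reasoning:
Step 1 - sum the parallel branches H2, H3: (-s^2 - 2*s + 10)/(s^2 - 5*s + 6)
Step 2 - collapse the loop (H1 forward, (H2+H3) return): (-s^2 + 5*s - 6)/(7*s - 16)
Step 2 gives the overall T(s). Then T(0) = -6/(-16) = 3/8.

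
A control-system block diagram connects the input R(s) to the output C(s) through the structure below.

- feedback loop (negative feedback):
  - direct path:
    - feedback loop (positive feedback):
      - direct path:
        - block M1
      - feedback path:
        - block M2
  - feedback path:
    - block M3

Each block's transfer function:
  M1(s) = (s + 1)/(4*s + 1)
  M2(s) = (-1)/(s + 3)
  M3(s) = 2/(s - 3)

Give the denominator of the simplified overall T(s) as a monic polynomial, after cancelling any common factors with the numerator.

Answer: s^3 + s^2 - 15*s/2 - 3/2

Working:
(1) close the feedback loop around M1, M2; result (s^2 + 4*s + 3)/(4*s^2 + 14*s + 4)
(2) feedback reduction of [M1/(1-M1*M2)], M3; result (s^3 + s^2 - 9*s - 9)/(4*s^3 + 4*s^2 - 30*s - 6)
T(s) is the step-2 result (common factors already cancelled). Leading coefficient of the denominator: 4. Divide through by 4 for the monic polynomial.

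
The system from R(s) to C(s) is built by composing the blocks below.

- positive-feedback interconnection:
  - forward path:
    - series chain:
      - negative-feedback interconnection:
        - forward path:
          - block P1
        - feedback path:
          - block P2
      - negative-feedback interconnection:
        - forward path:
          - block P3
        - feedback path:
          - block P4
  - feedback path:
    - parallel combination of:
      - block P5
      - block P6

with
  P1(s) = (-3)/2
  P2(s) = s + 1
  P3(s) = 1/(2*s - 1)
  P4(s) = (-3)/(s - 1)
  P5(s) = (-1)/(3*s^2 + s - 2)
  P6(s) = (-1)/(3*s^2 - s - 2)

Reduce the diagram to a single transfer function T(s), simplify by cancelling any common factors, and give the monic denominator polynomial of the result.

First reduce the diagram to T(s).

Step 1 - collapse the loop (P1 forward, P2 return) -> 3/(3*s + 1)
Step 2 - reduce the feedback loop with forward P3 and return P4 -> (s - 1)/(2*s^2 - 3*s - 2)
Step 3 - combine [P1/(1+P1*P2)], [P3/(1+P3*P4)] in series -> (3*s - 3)/(6*s^3 - 7*s^2 - 9*s - 2)
Step 4 - sum the parallel branches P5, P6 -> (4 - 6*s^2)/(9*s^4 - 13*s^2 + 4)
Step 5 - close the feedback loop around ([P1/(1+P1*P2)]*[P3/(1+P3*P4)]), (P5+P6) -> (27*s^4 - 39*s^2 + 12)/(54*s^6 - 9*s^5 - 168*s^4 - 95*s^3 + 64*s^2 + 44*s - 4)
Step 5 gives the fully reduced T(s), with no common factor left to cancel. The denominator's leading coefficient is 54, so divide each of its coefficients by 54 to get the monic form.

Answer: s^6 - s^5/6 - 28*s^4/9 - 95*s^3/54 + 32*s^2/27 + 22*s/27 - 2/27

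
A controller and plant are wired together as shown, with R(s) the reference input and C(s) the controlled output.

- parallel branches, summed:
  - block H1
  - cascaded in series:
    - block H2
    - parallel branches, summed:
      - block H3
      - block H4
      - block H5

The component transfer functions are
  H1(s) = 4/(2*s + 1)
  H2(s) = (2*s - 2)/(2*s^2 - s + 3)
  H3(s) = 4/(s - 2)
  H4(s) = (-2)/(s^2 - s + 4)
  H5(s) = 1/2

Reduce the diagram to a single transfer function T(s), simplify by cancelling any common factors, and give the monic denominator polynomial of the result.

Reducing step by step:

1. reduce the parallel group H3, H4, H5; result (s^3 + 5*s^2 - 6*s + 32)/(2*s^3 - 6*s^2 + 12*s - 16)
2. multiply H2, (H3+H4+H5) (series); result (s^4 + 4*s^3 - 11*s^2 + 38*s - 32)/(2*s^5 - 7*s^4 + 18*s^3 - 31*s^2 + 26*s - 24)
3. sum the parallel branches H1, (H2*(H3+H4+H5)); result (10*s^5 - 19*s^4 + 54*s^3 - 59*s^2 + 78*s - 128)/(4*s^6 - 12*s^5 + 29*s^4 - 44*s^3 + 21*s^2 - 22*s - 24)
The result of step 3 is T(s) in lowest terms. Its denominator has leading coefficient 4; dividing the denominator through by 4 makes it monic.

Answer: s^6 - 3*s^5 + 29*s^4/4 - 11*s^3 + 21*s^2/4 - 11*s/2 - 6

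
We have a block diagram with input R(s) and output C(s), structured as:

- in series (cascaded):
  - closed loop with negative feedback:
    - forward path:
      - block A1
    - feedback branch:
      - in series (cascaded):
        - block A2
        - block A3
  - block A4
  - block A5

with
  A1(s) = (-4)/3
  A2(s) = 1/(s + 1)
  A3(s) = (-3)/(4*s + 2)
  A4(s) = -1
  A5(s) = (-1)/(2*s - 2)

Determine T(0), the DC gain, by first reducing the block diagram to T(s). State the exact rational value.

Answer: 2/9

Working:
Step 1: multiply A2, A3 (series); result (-3)/(4*s^2 + 6*s + 2)
Step 2: close the feedback loop around A1, (A2*A3); result (-8*s^2 - 12*s - 4)/(6*s^2 + 9*s + 9)
Step 3: series reduction of [A1/(1+A1*(A2*A3))], A4, A5; result (-4*s^2 - 6*s - 2)/(6*s^3 + 3*s^2 - 9)
That last expression is T(s); at s = 0 only the constant terms survive, so T(0) = -2/(-9) = 2/9.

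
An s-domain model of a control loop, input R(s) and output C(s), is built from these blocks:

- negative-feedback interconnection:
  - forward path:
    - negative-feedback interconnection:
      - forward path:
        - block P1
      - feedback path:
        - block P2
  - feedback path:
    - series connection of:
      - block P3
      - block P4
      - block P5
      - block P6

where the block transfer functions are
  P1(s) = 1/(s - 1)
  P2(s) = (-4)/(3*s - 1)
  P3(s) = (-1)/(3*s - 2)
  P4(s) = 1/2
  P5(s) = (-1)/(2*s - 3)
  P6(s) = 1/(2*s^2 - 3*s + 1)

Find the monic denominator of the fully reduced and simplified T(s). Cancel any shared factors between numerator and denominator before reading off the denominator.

Step 1 - collapse the loop (P1 forward, P2 return); result (3*s - 1)/(3*s^2 - 4*s - 3)
Step 2 - series reduction of P3, P4, P5, P6; result 1/(24*s^4 - 88*s^3 + 114*s^2 - 62*s + 12)
Step 3 - apply the feedback formula to [P1/(1+P1*P2)], (P3*P4*P5*P6); result (72*s^5 - 288*s^4 + 430*s^3 - 300*s^2 + 98*s - 12)/(72*s^6 - 360*s^5 + 622*s^4 - 378*s^3 - 58*s^2 + 141*s - 37)
T(s) is the step-3 result (common factors already cancelled). Leading coefficient of the denominator: 72. Divide through by 72 for the monic polynomial.

Therefore the answer is s^6 - 5*s^5 + 311*s^4/36 - 21*s^3/4 - 29*s^2/36 + 47*s/24 - 37/72.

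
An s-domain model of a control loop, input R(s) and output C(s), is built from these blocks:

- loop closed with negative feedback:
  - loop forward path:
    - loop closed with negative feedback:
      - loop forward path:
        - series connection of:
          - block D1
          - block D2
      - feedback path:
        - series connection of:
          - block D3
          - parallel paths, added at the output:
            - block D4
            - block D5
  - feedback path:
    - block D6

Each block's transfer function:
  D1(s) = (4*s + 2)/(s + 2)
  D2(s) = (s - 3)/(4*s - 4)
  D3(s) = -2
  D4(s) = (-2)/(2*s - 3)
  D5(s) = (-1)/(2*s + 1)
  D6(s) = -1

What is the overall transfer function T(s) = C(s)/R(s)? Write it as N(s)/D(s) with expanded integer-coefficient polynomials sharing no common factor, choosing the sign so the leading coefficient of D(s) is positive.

First reduce the diagram to T(s).

1. cascade D1, D2 gives (2*s^2 - 5*s - 3)/(2*s^2 + 2*s - 4)
2. parallel reduction of D4, D5 gives (1 - 6*s)/(4*s^2 - 4*s - 3)
3. combine D3, (D4+D5) in series gives (12*s - 2)/(4*s^2 - 4*s - 3)
4. close the feedback loop around (D1*D2), (D3*(D4+D5)) gives (4*s^3 - 16*s^2 + 9*s + 9)/(4*s^3 + 10*s^2 - 52*s + 18)
5. feedback reduction of [(D1*D2)/(1+(D1*D2)*(D3*(D4+D5)))], D6, giving the overall T(s)

Answer: (4*s^3 - 16*s^2 + 9*s + 9)/(26*s^2 - 61*s + 9)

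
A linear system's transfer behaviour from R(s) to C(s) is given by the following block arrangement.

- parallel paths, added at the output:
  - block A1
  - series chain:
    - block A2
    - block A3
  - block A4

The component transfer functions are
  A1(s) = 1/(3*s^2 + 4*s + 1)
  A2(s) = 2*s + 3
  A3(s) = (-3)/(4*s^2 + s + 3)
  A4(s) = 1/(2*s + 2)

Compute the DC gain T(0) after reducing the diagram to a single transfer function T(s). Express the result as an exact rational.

1. series reduction of A2, A3 gives (-6*s - 9)/(4*s^2 + s + 3)
2. sum the parallel branches A1, (A2*A3), A4 gives (-24*s^2 - 63*s - 9)/(24*s^3 + 14*s^2 + 20*s + 6)
Evaluating the step-2 result (the overall T(s)) at s = 0 gives T(0) = -9/6 = -3/2.

Final answer: -3/2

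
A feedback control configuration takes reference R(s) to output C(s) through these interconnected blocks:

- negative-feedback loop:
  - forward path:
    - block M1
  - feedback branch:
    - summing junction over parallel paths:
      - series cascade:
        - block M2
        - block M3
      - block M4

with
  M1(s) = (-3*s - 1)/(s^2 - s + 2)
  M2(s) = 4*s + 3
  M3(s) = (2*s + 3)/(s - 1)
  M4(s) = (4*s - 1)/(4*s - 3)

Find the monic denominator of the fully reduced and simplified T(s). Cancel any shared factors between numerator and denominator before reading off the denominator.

Step 1 - series reduction of M2, M3 gives (8*s^2 + 18*s + 9)/(s - 1)
Step 2 - combine (M2*M3), M4 in parallel gives (32*s^3 + 52*s^2 - 23*s - 26)/(4*s^2 - 7*s + 3)
Step 3 - collapse the loop (M1 forward, ((M2*M3)+M4) return) gives (12*s^3 - 17*s^2 + 2*s + 3)/(92*s^4 + 199*s^3 - 35*s^2 - 84*s - 32)
The result of step 3 is T(s) in lowest terms. Its denominator has leading coefficient 92; dividing the denominator through by 92 makes it monic.

Therefore the answer is s^4 + 199*s^3/92 - 35*s^2/92 - 21*s/23 - 8/23.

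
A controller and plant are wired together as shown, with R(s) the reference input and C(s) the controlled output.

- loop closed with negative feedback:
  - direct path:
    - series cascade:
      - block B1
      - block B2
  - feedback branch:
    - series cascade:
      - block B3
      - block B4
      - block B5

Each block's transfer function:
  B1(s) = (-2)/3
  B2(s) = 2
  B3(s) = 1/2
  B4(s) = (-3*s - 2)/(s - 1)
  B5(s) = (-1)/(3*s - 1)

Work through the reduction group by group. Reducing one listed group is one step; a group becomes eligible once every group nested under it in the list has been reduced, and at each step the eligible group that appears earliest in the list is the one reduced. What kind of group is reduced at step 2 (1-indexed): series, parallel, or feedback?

1. multiply B1, B2 (series)
2. multiply B3, B4, B5 (series)
3. reduce the feedback loop with forward (B1*B2) and return (B3*B4*B5)
Step 2: series.

Answer: series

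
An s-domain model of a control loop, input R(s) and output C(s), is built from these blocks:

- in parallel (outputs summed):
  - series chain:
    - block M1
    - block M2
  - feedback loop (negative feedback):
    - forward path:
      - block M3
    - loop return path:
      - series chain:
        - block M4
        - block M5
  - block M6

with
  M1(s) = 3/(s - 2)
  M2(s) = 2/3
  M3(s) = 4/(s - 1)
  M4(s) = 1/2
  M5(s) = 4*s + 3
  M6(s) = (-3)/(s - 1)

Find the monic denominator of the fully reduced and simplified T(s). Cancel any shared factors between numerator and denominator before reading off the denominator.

The answer is s^3 - 22*s^2/9 + s/3 + 10/9.

Reasoning:
[1] reduce the series chain M1, M2 = 2/(s - 2)
[2] multiply M4, M5 (series) = 2*s + 3/2
[3] reduce the feedback loop with forward M3 and return (M4*M5) = 4/(9*s + 5)
[4] combine (M1*M2), [M3/(1+M3*(M4*M5))], M6 in parallel = (-5*s^2 + 19*s + 28)/(9*s^3 - 22*s^2 + 3*s + 10)
That last expression is T(s), already simplified. Scaling its denominator by 1/9 (the reciprocal of the leading coefficient) yields the monic denominator.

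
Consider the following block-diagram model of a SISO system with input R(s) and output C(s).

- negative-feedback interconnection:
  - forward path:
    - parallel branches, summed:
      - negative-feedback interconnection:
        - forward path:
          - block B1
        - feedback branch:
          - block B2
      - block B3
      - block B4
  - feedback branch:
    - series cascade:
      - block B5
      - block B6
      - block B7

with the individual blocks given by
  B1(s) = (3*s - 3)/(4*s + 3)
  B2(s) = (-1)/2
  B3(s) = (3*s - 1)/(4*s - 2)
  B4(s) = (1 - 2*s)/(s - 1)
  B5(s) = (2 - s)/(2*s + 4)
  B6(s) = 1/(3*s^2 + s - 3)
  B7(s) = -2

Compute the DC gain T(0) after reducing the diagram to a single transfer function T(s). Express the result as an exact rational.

The answer is -21/11.

Reasoning:
Step 1: apply the feedback formula to B1, B2 = (6*s - 6)/(5*s + 9)
Step 2: sum the parallel branches [B1/(1+B1*B2)], B3, B4 = (-s^3 - 85*s^2 + 79*s - 21)/(20*s^3 + 6*s^2 - 44*s + 18)
Step 3: cascade B5, B6, B7 = (s - 2)/(3*s^3 + 7*s^2 - s - 6)
Step 4: feedback reduction of ([B1/(1+B1*B2)]+B3+B4), (B5*B6*B7) = (-3*s^6 - 262*s^5 - 357*s^4 + 581*s^3 + 284*s^2 - 453*s + 126)/(60*s^6 + 158*s^5 - 111*s^4 - 463*s^3 + 383*s^2 + 67*s - 66)
Step 4 gives the overall T(s). Then T(0) = 126/(-66) = -21/11.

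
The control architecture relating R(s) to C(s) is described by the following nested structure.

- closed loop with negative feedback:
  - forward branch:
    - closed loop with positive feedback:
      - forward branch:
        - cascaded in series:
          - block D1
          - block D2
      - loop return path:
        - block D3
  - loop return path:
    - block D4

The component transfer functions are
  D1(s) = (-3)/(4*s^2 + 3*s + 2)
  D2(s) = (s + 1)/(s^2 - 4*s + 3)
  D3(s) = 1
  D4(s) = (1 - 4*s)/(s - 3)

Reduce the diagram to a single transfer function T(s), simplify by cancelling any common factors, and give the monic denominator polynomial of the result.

1. series reduction of D1, D2 gives (-3*s - 3)/(4*s^4 - 13*s^3 + 2*s^2 + s + 6)
2. reduce the feedback loop with forward (D1*D2) and return D3 gives (-3*s - 3)/(4*s^4 - 13*s^3 + 2*s^2 + 4*s + 9)
3. feedback reduction of [(D1*D2)/(1-(D1*D2)*D3)], D4 gives (-3*s^2 + 6*s + 9)/(4*s^5 - 25*s^4 + 41*s^3 + 10*s^2 + 6*s - 30)
No further cancellation is possible in the step-3 result, so that is T(s). Its denominator becomes monic after dividing by the leading coefficient 4.

Final answer: s^5 - 25*s^4/4 + 41*s^3/4 + 5*s^2/2 + 3*s/2 - 15/2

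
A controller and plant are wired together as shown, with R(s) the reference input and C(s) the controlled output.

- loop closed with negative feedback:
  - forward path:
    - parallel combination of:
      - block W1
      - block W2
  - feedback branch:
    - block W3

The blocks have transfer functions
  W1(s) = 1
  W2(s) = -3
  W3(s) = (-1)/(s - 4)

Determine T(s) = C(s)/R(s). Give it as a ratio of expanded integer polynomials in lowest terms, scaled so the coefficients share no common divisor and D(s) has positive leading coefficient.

First reduce the diagram to T(s).

Step 1 - parallel reduction of W1, W2 = -2
Step 2 - apply the feedback formula to (W1+W2), W3, which is the overall transfer function T(s) = C(s)/R(s) in lowest terms

Answer: (8 - 2*s)/(s - 2)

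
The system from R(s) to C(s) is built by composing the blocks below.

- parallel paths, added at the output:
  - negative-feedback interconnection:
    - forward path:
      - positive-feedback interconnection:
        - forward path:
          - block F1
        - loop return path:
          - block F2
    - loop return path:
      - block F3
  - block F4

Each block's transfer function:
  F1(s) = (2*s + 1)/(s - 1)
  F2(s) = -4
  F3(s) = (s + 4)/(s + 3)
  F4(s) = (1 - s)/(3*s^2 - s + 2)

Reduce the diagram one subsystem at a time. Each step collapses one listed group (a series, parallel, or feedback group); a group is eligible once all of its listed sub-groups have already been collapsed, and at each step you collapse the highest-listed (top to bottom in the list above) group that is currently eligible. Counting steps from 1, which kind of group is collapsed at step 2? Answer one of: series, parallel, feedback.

Step 1 - apply the feedback formula to F1, F2
Step 2 - reduce the feedback loop with forward [F1/(1-F1*F2)] and return F3
Step 3 - combine [[F1/(1-F1*F2)]/(1+[F1/(1-F1*F2)]*F3)], F4 in parallel
Step 2 collapses a feedback group.

Therefore the answer is feedback.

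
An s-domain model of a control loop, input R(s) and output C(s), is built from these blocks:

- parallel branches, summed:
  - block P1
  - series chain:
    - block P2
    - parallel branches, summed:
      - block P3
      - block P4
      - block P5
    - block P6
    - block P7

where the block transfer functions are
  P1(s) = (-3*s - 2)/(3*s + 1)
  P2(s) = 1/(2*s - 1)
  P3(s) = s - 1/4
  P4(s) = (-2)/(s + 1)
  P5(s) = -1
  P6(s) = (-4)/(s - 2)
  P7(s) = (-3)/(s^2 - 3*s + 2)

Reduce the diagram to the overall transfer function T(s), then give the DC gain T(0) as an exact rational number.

Step 1: parallel reduction of P3, P4, P5 gives (4*s^2 - s - 13)/(4*s + 4)
Step 2: cascade P2, (P3+P4+P5), P6, P7 gives (12*s^2 - 3*s - 39)/(2*s^5 - 9*s^4 + 10*s^3 + 5*s^2 - 12*s + 4)
Step 3: add P1, (P2*(P3+P4+P5)*P6*P7) (parallel) gives (-6*s^6 + 23*s^5 - 12*s^4 + s^3 + 29*s^2 - 108*s - 47)/(6*s^6 - 25*s^5 + 21*s^4 + 25*s^3 - 31*s^2 + 4)
Evaluating the step-3 result (the overall T(s)) at s = 0 gives T(0) = -47/4.

Hence the answer: -47/4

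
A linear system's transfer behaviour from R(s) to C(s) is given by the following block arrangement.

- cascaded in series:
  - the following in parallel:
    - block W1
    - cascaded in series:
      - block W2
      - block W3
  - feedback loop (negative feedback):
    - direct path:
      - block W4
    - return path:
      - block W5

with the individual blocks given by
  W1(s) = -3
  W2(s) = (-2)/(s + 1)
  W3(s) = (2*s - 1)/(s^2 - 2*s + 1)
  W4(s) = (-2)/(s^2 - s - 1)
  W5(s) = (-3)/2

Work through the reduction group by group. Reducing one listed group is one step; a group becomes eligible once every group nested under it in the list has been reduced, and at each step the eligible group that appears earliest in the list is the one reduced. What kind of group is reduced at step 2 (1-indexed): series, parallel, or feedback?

[1] combine W2, W3 in series
[2] sum the parallel branches W1, (W2*W3)
[3] collapse the loop (W4 forward, W5 return)
[4] series reduction of (W1+(W2*W3)), [W4/(1+W4*W5)]
At step 2 the group reduced is parallel.

Final answer: parallel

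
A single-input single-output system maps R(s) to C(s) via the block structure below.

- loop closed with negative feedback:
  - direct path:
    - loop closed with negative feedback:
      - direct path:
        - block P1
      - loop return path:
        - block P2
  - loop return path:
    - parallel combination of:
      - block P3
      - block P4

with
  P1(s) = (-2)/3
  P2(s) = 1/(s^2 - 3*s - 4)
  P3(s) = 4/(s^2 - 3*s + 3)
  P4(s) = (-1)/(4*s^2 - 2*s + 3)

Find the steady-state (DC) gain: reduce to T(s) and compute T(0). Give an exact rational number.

Reducing step by step:

Step 1. reduce the feedback loop with forward P1 and return P2, giving (-2*s^2 + 6*s + 8)/(3*s^2 - 9*s - 14)
Step 2. sum the parallel branches P3, P4, giving (15*s^2 - 5*s + 9)/(4*s^4 - 14*s^3 + 21*s^2 - 15*s + 9)
Step 3. feedback reduction of [P1/(1+P1*P2)], (P3+P4), giving (-8*s^6 + 52*s^5 - 94*s^4 + 44*s^3 + 60*s^2 - 66*s + 72)/(12*s^6 - 78*s^5 + 103*s^4 + 62*s^3 - 60*s^2 + 143*s - 54)
Evaluating the step-3 result (the overall T(s)) at s = 0 gives T(0) = 72/(-54) = -4/3.

Answer: -4/3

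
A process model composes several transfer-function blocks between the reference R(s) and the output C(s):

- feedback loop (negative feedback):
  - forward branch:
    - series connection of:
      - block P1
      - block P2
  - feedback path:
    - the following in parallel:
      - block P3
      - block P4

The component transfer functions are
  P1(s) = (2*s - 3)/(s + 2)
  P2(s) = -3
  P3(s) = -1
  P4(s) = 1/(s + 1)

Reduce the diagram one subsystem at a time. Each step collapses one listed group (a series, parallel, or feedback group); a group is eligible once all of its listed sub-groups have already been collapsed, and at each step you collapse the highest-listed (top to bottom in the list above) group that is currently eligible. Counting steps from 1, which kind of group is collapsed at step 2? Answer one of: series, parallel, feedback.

[1] cascade P1, P2
[2] reduce the parallel group P3, P4
[3] feedback reduction of (P1*P2), (P3+P4)
Step 2 collapses a parallel group.

Final answer: parallel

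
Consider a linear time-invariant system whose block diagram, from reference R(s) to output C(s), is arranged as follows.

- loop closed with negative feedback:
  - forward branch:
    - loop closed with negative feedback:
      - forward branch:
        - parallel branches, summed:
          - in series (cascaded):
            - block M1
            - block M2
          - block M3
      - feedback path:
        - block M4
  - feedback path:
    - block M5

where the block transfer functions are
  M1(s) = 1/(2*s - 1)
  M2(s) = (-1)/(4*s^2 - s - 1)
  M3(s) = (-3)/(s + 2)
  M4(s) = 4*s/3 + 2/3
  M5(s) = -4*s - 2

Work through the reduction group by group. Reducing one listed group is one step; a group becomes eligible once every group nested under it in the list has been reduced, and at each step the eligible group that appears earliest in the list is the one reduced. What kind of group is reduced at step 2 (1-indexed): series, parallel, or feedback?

The answer is parallel.

Reasoning:
(1) cascade M1, M2
(2) sum the parallel branches (M1*M2), M3
(3) apply the feedback formula to ((M1*M2)+M3), M4
(4) feedback reduction of [((M1*M2)+M3)/(1+((M1*M2)+M3)*M4)], M5
At step 2 the group reduced is parallel.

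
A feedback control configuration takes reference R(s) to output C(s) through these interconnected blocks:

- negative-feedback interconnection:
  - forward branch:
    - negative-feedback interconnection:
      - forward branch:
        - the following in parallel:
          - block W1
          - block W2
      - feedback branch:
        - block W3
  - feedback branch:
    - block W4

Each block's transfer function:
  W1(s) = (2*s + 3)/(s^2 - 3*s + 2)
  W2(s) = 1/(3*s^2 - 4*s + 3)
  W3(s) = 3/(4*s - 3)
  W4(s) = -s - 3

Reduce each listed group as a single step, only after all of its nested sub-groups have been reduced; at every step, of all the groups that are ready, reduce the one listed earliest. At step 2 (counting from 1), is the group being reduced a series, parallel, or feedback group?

The answer is feedback.

Reasoning:
Step 1. add W1, W2 (parallel)
Step 2. collapse the loop ((W1+W2) forward, W3 return)
Step 3. apply the feedback formula to [(W1+W2)/(1+(W1+W2)*W3)], W4
So the answer for step 2 is feedback.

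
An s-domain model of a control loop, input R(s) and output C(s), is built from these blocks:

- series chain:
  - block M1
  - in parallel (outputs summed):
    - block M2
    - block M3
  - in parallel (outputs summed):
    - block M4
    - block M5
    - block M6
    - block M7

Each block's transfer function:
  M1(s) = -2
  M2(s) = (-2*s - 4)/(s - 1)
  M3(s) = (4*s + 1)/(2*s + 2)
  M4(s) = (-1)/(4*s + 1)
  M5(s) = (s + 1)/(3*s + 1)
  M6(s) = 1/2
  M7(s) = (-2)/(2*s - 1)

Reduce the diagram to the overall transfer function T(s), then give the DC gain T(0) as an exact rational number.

1. reduce the parallel group M2, M3 gives (-15*s - 9)/(2*s^2 - 2)
2. combine M4, M5, M6, M7 in parallel gives (40*s^3 - 46*s^2 - 37*s - 5)/(48*s^3 + 4*s^2 - 10*s - 2)
3. cascade M1, (M2+M3), (M4+M5+M6+M7) gives (600*s^4 - 330*s^3 - 969*s^2 - 408*s - 45)/(48*s^5 + 4*s^4 - 58*s^3 - 6*s^2 + 10*s + 2)
The step-3 result is T(s). Setting s = 0: T(0) = -45/2.

Therefore the answer is -45/2.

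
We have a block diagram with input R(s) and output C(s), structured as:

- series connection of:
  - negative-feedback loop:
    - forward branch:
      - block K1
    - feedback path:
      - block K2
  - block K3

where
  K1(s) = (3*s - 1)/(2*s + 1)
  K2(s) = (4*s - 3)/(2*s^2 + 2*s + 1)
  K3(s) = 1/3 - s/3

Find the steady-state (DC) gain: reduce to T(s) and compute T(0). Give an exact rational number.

Reducing step by step:

1. collapse the loop (K1 forward, K2 return): (6*s^3 + 4*s^2 + s - 1)/(4*s^3 + 18*s^2 - 9*s + 4)
2. cascade [K1/(1+K1*K2)], K3: (-6*s^4 + 2*s^3 + 3*s^2 + 2*s - 1)/(12*s^3 + 54*s^2 - 27*s + 12)
Step 2 gives the overall T(s). Then T(0) = -1/12.

Answer: -1/12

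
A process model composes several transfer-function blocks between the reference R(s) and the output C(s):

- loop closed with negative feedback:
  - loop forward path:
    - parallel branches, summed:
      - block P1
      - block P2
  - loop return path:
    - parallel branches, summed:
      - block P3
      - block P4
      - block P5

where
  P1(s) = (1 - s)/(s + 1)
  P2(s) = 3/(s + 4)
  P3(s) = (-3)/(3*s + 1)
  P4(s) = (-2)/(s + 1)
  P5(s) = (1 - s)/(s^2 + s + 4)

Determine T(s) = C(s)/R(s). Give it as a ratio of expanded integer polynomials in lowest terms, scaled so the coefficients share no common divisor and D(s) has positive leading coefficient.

Reducing step by step:

[1] parallel reduction of P1, P2 = (7 - s^2)/(s^2 + 5*s + 4)
[2] add P3, P4, P5 (parallel) = (-12*s^3 - 15*s^2 - 38*s - 19)/(3*s^4 + 7*s^3 + 17*s^2 + 17*s + 4)
[3] reduce the feedback loop with forward (P1+P2) and return (P3+P4+P5): this yields T(s), and no further normalization is needed

Answer: (-3*s^6 - 7*s^5 + 4*s^4 + 32*s^3 + 115*s^2 + 119*s + 28)/(3*s^6 + 34*s^5 + 79*s^4 + 84*s^3 + 71*s^2 - 178*s - 117)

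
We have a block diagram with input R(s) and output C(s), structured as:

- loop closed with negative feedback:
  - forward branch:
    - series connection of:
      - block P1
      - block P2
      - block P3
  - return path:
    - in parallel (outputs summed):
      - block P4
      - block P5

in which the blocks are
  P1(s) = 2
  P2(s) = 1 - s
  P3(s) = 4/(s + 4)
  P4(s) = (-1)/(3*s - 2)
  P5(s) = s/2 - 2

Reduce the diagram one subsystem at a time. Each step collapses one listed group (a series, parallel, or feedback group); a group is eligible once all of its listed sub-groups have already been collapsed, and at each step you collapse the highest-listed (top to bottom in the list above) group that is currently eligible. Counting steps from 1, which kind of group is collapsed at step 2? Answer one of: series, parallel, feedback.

Answer: parallel

Working:
Step 1: reduce the series chain P1, P2, P3
Step 2: sum the parallel branches P4, P5
Step 3: feedback reduction of (P1*P2*P3), (P4+P5)
So the answer for step 2 is parallel.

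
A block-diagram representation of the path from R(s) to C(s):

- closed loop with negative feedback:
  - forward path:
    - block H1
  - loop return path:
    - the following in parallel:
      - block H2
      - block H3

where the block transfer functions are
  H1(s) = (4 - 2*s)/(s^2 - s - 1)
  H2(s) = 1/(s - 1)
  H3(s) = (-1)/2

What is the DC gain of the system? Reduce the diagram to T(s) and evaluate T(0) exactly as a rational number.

Step 1: combine H2, H3 in parallel = (3 - s)/(2*s - 2)
Step 2: close the feedback loop around H1, (H2+H3) = (-2*s^2 + 6*s - 4)/(s^3 - s^2 - 5*s + 7)
DC gain: substitute s = 0 into T(s) from step 2: T(0) = -4/7.

Hence the answer: -4/7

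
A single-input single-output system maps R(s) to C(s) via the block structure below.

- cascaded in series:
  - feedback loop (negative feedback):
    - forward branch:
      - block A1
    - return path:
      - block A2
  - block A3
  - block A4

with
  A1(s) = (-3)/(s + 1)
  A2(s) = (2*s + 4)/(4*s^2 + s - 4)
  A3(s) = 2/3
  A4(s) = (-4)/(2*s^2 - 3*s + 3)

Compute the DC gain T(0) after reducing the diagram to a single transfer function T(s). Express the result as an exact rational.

Step 1 - feedback reduction of A1, A2 gives (-12*s^2 - 3*s + 12)/(4*s^3 + 5*s^2 - 9*s - 16)
Step 2 - combine [A1/(1+A1*A2)], A3, A4 in series gives (32*s^2 + 8*s - 32)/(8*s^5 - 2*s^4 - 21*s^3 + 10*s^2 + 21*s - 48)
The step-2 result is T(s). Setting s = 0: T(0) = -32/(-48) = 2/3.

Final answer: 2/3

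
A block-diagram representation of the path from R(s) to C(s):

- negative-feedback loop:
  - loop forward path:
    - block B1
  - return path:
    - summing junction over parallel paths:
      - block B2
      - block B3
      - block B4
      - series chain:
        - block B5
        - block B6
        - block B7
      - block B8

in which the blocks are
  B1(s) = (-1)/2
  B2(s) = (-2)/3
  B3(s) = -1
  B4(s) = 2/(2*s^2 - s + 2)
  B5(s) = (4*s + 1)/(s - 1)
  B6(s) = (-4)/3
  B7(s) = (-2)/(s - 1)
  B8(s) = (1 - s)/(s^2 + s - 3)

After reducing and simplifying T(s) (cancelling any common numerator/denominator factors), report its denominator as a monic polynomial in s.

Step 1 - cascade B5, B6, B7, giving (32*s + 8)/(3*s^2 - 6*s + 3)
Step 2 - sum the parallel branches B2, B3, B4, (B5*B6*B7), B8, giving (-10*s^6 + 73*s^5 + 100*s^4 - 271*s^3 + 234*s^2 - 216*s - 30)/(6*s^6 - 9*s^5 - 15*s^4 + 48*s^3 - 63*s^2 + 51*s - 18)
Step 3 - reduce the feedback loop with forward B1 and return (B2+B3+B4+(B5*B6*B7)+B8), giving (-6*s^6 + 9*s^5 + 15*s^4 - 48*s^3 + 63*s^2 - 51*s + 18)/(22*s^6 - 91*s^5 - 130*s^4 + 367*s^3 - 360*s^2 + 318*s - 6)
No further cancellation is possible in the step-3 result, so that is T(s). Its denominator becomes monic after dividing by the leading coefficient 22.

Final answer: s^6 - 91*s^5/22 - 65*s^4/11 + 367*s^3/22 - 180*s^2/11 + 159*s/11 - 3/11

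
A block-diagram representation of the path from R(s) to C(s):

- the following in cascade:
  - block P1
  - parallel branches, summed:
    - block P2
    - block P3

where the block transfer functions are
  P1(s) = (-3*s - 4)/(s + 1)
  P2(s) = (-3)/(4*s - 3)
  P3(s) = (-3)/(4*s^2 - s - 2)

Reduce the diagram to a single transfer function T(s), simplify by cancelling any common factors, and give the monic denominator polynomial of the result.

[1] combine P2, P3 in parallel -> (-12*s^2 - 9*s + 15)/(16*s^3 - 16*s^2 - 5*s + 6)
[2] cascade P1, (P2+P3) -> (36*s^3 + 75*s^2 - 9*s - 60)/(16*s^4 - 21*s^2 + s + 6)
No further cancellation is possible in the step-2 result, so that is T(s). Its denominator becomes monic after dividing by the leading coefficient 16.

Therefore the answer is s^4 - 21*s^2/16 + s/16 + 3/8.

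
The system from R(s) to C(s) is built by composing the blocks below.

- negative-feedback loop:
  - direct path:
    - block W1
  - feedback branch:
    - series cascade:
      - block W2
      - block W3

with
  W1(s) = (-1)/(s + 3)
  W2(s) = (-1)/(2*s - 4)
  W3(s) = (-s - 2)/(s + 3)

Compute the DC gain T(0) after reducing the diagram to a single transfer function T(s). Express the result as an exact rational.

Reducing step by step:

1. series reduction of W2, W3 = (s + 2)/(2*s^2 + 2*s - 12)
2. apply the feedback formula to W1, (W2*W3) = (-2*s^2 - 2*s + 12)/(2*s^3 + 8*s^2 - 7*s - 38)
Step 2 gives the overall T(s). Then T(0) = 12/(-38) = -6/19.

Answer: -6/19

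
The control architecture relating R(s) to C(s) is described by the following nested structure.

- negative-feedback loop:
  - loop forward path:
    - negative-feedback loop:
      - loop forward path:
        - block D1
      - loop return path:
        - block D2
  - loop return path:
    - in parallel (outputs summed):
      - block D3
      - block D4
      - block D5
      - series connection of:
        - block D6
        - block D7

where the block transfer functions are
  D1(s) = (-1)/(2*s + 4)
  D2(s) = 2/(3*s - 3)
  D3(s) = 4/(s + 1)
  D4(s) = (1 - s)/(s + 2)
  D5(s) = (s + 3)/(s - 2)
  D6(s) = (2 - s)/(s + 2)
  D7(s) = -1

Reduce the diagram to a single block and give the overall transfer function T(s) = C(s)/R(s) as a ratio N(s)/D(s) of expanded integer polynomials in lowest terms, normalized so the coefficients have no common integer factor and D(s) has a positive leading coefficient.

Answer: (-3*s^4 + 15*s^2 - 12)/(6*s^5 + 9*s^4 - 56*s^3 - 71*s^2 + 92*s + 32)

Working:
[1] reduce the feedback loop with forward D1 and return D2 gives (3 - 3*s)/(6*s^2 + 6*s - 14)
[2] combine D6, D7 in series gives (s - 2)/(s + 2)
[3] reduce the parallel group D3, D4, D5, (D6*D7) gives (s^3 + 9*s^2 + 12*s - 8)/(s^3 + s^2 - 4*s - 4)
[4] reduce the feedback loop with forward [D1/(1+D1*D2)] and return (D3+D4+D5+(D6*D7)); the result is T(s) itself (integer coefficients, no common factor, positive leading denominator coefficient)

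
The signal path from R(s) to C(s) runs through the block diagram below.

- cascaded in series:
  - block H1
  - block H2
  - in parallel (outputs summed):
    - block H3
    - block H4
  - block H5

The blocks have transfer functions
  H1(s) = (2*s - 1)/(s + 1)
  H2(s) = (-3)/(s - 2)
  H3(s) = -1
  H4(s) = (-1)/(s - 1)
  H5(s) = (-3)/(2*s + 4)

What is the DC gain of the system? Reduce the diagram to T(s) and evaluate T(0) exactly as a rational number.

[1] reduce the parallel group H3, H4: (-s)/(s - 1)
[2] multiply H1, H2, (H3+H4), H5 (series): (-18*s^2 + 9*s)/(2*s^4 - 10*s^2 + 8)
DC gain: substitute s = 0 into T(s) from step 2: T(0) = 0/8 = 0.

Final answer: 0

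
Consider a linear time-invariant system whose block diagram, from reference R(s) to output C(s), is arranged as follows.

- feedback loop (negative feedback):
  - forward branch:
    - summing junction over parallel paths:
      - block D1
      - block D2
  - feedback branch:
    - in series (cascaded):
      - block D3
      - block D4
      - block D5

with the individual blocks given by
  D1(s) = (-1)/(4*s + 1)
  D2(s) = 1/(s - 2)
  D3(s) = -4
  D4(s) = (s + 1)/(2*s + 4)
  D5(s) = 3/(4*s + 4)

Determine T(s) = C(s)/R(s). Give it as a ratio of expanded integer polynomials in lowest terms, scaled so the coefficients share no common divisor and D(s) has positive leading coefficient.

Reducing step by step:

[1] sum the parallel branches D1, D2, giving (3*s + 3)/(4*s^2 - 7*s - 2)
[2] reduce the series chain D3, D4, D5, giving (-3)/(2*s + 4)
[3] collapse the loop ((D1+D2) forward, (D3*D4*D5) return): this yields T(s), and no further normalization is needed

Answer: (6*s^2 + 18*s + 12)/(8*s^3 + 2*s^2 - 41*s - 17)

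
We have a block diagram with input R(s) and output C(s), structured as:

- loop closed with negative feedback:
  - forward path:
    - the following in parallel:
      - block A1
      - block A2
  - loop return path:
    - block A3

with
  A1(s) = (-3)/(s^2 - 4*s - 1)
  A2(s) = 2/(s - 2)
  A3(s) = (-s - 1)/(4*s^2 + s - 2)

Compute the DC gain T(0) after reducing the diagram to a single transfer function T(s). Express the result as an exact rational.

Reducing step by step:

1. sum the parallel branches A1, A2 = (2*s^2 - 11*s + 4)/(s^3 - 6*s^2 + 7*s + 2)
2. reduce the feedback loop with forward (A1+A2) and return A3 = (8*s^4 - 42*s^3 + s^2 + 26*s - 8)/(4*s^5 - 23*s^4 + 18*s^3 + 36*s^2 - 5*s - 8)
Step 2 gives the overall T(s). Then T(0) = -8/(-8) = 1.

Answer: 1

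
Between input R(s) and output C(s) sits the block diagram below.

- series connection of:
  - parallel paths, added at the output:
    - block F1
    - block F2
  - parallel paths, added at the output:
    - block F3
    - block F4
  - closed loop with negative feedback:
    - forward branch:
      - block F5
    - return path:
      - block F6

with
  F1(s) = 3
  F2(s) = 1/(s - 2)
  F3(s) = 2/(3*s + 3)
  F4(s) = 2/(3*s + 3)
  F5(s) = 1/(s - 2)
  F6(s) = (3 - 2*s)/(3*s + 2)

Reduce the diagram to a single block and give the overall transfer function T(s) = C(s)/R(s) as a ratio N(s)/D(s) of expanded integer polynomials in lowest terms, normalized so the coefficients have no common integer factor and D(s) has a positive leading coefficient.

1. reduce the parallel group F1, F2, giving (3*s - 5)/(s - 2)
2. combine F3, F4 in parallel, giving 4/(3*s + 3)
3. apply the feedback formula to F5, F6, giving (3*s + 2)/(3*s^2 - 6*s - 1)
4. series reduction of (F1+F2), (F3+F4), [F5/(1+F5*F6)], giving the overall T(s)

Answer: (36*s^2 - 36*s - 40)/(9*s^4 - 27*s^3 - 3*s^2 + 39*s + 6)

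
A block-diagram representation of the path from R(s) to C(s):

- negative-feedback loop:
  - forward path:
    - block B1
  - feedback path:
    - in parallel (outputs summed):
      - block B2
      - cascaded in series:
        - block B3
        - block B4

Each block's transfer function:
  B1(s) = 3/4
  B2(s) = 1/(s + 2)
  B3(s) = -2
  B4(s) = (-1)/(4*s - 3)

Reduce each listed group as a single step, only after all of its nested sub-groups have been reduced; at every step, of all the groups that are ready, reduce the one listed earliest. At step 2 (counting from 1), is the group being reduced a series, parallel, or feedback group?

Reducing step by step:

(1) series reduction of B3, B4
(2) reduce the parallel group B2, (B3*B4)
(3) feedback reduction of B1, (B2+(B3*B4))
The group at step 2 is a parallel group.

Answer: parallel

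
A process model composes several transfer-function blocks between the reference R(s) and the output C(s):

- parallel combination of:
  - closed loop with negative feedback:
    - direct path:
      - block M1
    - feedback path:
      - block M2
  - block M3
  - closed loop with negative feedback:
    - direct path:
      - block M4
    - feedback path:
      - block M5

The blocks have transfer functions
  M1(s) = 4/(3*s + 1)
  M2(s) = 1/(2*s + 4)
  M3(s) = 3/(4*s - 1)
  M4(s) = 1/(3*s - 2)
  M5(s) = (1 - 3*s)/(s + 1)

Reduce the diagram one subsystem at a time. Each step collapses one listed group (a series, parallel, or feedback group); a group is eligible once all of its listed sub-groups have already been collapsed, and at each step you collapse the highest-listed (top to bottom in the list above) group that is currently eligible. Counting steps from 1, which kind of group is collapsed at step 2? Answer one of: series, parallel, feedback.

The answer is feedback.

Reasoning:
Step 1 - feedback reduction of M1, M2
Step 2 - close the feedback loop around M4, M5
Step 3 - sum the parallel branches [M1/(1+M1*M2)], M3, [M4/(1+M4*M5)]
So the answer for step 2 is feedback.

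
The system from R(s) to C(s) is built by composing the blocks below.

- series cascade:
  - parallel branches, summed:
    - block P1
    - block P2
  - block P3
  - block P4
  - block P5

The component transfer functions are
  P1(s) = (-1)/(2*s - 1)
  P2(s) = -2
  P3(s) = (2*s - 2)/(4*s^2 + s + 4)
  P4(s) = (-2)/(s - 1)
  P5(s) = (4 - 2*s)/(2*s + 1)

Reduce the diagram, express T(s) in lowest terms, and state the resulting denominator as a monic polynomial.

1. combine P1, P2 in parallel gives (1 - 4*s)/(2*s - 1)
2. combine (P1+P2), P3, P4, P5 in series gives (-32*s^2 + 72*s - 16)/(16*s^4 + 4*s^3 + 12*s^2 - s - 4)
T(s) is the step-2 result (common factors already cancelled). Leading coefficient of the denominator: 16. Divide through by 16 for the monic polynomial.

Answer: s^4 + s^3/4 + 3*s^2/4 - s/16 - 1/4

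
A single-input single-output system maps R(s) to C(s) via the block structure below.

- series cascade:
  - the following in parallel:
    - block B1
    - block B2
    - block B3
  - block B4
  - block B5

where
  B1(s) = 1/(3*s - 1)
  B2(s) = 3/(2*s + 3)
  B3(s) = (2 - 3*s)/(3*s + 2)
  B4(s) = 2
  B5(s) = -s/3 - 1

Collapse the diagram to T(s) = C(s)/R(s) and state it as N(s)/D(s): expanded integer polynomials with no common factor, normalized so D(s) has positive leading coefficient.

Reducing step by step:

Step 1: combine B1, B2, B3 in parallel = (-18*s^3 + 24*s^2 + 45*s - 6)/(18*s^3 + 33*s^2 + 5*s - 6)
Step 2: cascade (B1+B2+B3), B4, B5, giving the overall T(s)

Answer: (12*s^4 + 20*s^3 - 78*s^2 - 86*s + 12)/(18*s^3 + 33*s^2 + 5*s - 6)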